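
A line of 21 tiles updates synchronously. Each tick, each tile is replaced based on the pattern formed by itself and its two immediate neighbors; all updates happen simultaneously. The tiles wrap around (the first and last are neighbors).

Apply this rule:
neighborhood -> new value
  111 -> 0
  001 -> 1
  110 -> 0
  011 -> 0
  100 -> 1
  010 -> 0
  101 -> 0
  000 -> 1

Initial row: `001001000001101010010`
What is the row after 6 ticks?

tick 1: 110110111110000001101
tick 2: 000000000001111110000
tick 3: 111111111110000001111
tick 4: 000000000001111110000  (repeats tick 2; period 2)
tick 6: 000000000001111110000

000000000001111110000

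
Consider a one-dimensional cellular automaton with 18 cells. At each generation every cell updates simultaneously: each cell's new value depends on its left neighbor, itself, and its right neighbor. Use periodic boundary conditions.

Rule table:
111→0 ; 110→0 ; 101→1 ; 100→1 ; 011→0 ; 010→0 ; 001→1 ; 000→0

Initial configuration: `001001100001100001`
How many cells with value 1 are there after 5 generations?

8

generation 1: 110110010010010010
generation 2: 001001101101101101
generation 3: 110110010010010010  (repeats generation 1; period 2)
generation 5: 110110010010010010
count of 1: 8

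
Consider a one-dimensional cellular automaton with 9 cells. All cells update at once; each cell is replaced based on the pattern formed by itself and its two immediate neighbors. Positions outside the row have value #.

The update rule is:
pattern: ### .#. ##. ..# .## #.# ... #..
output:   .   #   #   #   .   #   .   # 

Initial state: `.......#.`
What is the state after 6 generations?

#.....###
##...#...
.##.###.#
#.##..##.
##.###.##
.##..##..

.##..##..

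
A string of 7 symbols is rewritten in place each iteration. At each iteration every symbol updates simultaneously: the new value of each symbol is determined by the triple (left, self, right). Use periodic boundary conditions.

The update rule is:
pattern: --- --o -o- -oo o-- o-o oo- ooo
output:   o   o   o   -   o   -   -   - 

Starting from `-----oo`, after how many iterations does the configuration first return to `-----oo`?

ooooo--
-----oo

2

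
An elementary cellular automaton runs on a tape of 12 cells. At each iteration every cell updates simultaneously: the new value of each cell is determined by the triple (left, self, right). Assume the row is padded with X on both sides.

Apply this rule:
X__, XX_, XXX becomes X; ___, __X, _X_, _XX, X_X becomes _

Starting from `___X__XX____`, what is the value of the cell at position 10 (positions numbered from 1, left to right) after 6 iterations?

iteration 1: X___X__XX___
iteration 2: XX___X__XX__
iteration 3: XXX___X__XX_
iteration 4: XXXX___X__X_
iteration 5: XXXXX___X___
iteration 6: XXXXXX___X__
position 10 holds X

X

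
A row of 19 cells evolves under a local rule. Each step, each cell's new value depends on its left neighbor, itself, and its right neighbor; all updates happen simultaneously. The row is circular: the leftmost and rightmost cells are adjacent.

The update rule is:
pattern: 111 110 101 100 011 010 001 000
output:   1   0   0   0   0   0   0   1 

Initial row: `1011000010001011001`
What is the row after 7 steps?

0110000000000110010

0000011000100000000
1111000010001111111
1110011000100111111
1100000010000011111
1001111000111001111
0000110010010000111
0110000000000110010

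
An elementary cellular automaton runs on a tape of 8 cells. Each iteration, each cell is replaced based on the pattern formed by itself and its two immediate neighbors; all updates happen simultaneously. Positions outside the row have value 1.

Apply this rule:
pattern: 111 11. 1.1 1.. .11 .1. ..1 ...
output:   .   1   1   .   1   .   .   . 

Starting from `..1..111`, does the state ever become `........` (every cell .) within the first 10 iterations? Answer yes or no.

yes

iteration 1: .....1..
iteration 2: ........
all cells are . at iteration 2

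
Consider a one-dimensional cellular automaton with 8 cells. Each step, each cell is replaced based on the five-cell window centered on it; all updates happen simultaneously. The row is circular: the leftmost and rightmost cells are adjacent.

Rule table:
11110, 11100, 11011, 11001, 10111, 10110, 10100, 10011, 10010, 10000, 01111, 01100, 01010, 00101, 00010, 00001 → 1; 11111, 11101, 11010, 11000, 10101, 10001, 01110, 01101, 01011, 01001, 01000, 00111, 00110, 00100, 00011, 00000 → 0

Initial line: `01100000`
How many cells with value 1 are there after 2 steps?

5

00101001
01111010
count of 1: 5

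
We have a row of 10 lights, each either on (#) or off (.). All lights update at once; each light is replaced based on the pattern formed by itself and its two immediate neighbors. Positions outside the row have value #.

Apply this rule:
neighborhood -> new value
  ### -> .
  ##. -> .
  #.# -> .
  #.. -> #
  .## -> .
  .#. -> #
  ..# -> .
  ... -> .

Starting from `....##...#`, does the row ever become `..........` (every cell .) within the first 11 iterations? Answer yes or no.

no

#.....#...
.#....##..
.##.....#.
...#....#.
#..##...#.
.#...#..#.
.##..##.#.
...#....#.  (repeats iteration 4; period 4)
iteration 11: .##..##.#.
iteration 11 is .##..##.#., still not uniform .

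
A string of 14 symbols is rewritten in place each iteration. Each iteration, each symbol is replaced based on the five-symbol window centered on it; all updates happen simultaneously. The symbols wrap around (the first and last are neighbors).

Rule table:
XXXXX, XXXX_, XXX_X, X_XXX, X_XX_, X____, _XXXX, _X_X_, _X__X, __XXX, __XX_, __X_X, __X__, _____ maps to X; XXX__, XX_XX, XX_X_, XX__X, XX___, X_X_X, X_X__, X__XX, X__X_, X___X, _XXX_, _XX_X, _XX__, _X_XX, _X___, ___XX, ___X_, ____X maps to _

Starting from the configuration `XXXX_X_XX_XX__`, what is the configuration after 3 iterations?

iteration 1: XXXX___X__X___
iteration 2: XXX____XX_X___
iteration 3: X___X__X______

X___X__X______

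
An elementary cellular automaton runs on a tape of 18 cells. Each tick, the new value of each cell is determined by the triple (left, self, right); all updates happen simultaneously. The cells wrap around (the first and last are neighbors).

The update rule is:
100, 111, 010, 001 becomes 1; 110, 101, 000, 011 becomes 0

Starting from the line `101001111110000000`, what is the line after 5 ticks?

000111010110101110

101110111101000001
000100011001100010
001110100110010111
110100111001110010
000111010110101110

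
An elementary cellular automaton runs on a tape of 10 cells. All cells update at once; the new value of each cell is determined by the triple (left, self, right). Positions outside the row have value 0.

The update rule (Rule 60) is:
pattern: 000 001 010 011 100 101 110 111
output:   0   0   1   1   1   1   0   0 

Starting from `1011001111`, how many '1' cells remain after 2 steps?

6

step 1: 1110101000
step 2: 1001111100
count of 1: 6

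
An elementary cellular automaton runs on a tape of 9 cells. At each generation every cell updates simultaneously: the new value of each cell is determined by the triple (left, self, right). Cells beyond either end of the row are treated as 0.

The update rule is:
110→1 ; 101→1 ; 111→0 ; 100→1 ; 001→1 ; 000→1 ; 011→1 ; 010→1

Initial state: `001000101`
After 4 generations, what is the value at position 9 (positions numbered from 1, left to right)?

1

111111111
100000001
111111111  (repeats generation 1; period 2)
generation 4: 100000001
position 9 holds 1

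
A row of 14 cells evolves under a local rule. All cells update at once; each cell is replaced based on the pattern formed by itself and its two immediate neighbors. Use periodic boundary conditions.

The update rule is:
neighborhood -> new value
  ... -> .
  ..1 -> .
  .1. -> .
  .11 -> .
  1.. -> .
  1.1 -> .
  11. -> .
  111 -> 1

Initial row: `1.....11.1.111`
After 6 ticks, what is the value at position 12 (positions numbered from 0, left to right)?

............11
..............
..............  (fixed point — unchanged through tick 6)
position 12 holds .

.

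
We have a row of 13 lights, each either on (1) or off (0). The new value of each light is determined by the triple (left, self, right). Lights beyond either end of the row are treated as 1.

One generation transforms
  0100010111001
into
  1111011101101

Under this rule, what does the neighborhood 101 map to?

1

At position 0 the neighborhood is 101; the next row has 1 there.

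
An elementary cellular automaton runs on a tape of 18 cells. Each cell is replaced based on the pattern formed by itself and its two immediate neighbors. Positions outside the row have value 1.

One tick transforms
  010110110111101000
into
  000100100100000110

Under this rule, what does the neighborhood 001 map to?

At position 17 the neighborhood is 001; the next row has 0 there.

0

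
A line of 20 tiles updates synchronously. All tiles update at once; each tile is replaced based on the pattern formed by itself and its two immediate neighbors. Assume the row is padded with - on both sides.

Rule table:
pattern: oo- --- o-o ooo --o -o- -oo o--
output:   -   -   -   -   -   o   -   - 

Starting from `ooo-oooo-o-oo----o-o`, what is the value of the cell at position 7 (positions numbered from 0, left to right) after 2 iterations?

iteration 1: ---------o-------o-o
iteration 2: ---------o-------o-o
position 7 holds -

-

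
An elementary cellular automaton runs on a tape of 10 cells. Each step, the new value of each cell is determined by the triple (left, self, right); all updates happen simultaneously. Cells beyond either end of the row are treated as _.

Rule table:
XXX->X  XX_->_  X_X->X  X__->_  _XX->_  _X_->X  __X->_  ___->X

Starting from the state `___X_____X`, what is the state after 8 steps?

step 1: XX_X_XXX_X
step 2: __XXX_X_XX
step 3: X__X_XXX__
step 4: X__XX_X__X
step 5: X____XX__X
step 6: X_XX_____X
step 7: XX___XXX_X
step 8: ___X__X_XX

___X__X_XX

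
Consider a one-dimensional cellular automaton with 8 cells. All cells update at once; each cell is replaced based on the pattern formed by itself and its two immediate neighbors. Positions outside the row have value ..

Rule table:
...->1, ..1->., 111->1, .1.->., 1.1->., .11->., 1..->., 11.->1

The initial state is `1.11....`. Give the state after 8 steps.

1...1111

...1.111
11....11
.1.11..1
....1...
111...11
.11.1..1
..1.....
1...1111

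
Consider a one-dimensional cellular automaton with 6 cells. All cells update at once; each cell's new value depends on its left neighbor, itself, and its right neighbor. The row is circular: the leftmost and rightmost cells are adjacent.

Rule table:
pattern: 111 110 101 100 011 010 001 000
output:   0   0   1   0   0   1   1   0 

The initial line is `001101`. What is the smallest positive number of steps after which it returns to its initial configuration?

010011
110100
001101

3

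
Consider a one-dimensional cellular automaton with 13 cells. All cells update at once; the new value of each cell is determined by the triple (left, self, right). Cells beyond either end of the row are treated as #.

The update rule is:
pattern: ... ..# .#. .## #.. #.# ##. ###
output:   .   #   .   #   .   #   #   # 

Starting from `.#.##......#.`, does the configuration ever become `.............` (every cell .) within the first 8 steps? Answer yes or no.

no

step 1: #.###.....#.#
step 2: #####....#.##
step 3: #####...#.###
step 4: #####..#.####
step 5: #####.#.#####
step 6: ######.######
step 7: #############
step 8: #############
step 8 is #############, still not uniform .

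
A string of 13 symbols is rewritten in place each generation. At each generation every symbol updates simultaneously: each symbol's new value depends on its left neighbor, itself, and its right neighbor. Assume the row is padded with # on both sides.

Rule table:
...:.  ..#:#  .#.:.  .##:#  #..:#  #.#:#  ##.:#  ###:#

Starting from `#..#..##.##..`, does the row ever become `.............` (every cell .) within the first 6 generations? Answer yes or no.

no

generation 1: ###.#########
generation 2: #############
generation 3: #############  (fixed point — unchanged through generation 6)
generation 6 is #############, still not uniform .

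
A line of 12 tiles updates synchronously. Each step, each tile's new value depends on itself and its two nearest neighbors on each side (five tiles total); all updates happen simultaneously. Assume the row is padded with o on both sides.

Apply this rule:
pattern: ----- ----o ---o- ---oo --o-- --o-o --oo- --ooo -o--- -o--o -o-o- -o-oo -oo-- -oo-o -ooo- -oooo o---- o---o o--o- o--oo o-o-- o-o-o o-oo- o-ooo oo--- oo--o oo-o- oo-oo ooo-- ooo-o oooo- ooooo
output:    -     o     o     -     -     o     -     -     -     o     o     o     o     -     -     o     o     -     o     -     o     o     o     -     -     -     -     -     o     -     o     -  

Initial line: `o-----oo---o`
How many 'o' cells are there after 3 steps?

3

o-o-o--o----
--ooooo--oo-
---o-oo-----
count of o: 3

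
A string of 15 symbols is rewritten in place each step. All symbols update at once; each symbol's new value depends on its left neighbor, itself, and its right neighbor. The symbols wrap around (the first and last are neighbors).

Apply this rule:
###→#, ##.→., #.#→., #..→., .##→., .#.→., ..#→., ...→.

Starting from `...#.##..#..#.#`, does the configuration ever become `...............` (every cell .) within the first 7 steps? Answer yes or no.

...............
all cells are . at step 1

yes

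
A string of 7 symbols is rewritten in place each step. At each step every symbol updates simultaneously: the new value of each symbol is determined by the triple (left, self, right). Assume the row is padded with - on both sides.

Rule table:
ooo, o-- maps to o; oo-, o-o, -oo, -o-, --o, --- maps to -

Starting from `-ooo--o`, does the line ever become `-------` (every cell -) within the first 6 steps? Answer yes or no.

--o-o--
-----o-
------o
-------
all cells are - at step 4

yes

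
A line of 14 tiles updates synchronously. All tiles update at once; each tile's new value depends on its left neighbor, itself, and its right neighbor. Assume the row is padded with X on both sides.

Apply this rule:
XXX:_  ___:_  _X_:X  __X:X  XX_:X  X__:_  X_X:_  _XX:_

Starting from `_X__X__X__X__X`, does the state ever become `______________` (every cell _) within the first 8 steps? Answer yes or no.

no

step 1: _X_XX_XX_XX_X_
step 2: _X__X__X__X_X_
step 3: _X_XX_XX_XX_X_  (repeats step 1; period 2)
step 8: _X__X__X__X_X_
step 8 is _X__X__X__X_X_, still not uniform _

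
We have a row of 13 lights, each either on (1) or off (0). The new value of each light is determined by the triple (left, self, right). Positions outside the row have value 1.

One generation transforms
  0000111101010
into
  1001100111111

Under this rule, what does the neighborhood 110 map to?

1

At position 7 the neighborhood is 110; the next row has 1 there.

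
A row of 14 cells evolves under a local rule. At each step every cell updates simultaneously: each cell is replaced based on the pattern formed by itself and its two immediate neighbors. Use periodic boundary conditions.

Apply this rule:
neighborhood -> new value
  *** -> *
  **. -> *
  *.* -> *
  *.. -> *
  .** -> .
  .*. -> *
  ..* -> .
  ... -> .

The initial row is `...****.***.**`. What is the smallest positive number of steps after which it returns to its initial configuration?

14

*...****.***.*
**...****.***.
.**...****.***
*.**...****.**
**.**...****.*
***.**...****.
.***.**...****
*.***.**...***
**.***.**...**
***.***.**...*
****.***.**...
.****.***.**..
..****.***.**.
...****.***.**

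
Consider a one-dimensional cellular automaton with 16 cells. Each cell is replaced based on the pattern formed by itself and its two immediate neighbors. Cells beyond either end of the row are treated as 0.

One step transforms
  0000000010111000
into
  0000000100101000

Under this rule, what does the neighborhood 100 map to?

At position 13 the neighborhood is 100; the next row has 0 there.

0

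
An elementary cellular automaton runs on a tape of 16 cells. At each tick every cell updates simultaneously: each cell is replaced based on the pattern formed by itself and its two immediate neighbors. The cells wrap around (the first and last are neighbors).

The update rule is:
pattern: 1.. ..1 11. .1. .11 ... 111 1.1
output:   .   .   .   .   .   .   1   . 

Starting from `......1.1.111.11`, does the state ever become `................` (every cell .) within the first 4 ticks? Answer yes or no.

tick 1: ...........1....
tick 2: ................
all cells are . at tick 2

yes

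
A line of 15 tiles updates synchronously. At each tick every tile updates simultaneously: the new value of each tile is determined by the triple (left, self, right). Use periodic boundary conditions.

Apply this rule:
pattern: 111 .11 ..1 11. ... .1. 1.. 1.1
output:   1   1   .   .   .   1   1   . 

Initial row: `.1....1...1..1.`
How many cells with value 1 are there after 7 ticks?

.11...11..11.11
.1.1..1.1.1..1.
.1.11.1.1.11.11
.1.1..1.1.1..1.  (repeats tick 2; period 2)
tick 7: .1.11.1.1.11.11
count of 1: 9

9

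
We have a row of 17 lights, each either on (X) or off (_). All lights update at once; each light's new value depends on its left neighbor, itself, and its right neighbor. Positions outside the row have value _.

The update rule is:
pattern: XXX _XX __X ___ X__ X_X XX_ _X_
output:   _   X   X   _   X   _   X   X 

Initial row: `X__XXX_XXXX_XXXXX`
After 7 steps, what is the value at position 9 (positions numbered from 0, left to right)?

XXXX_X_X__X_X___X
X__X_X_XXXX_XX_XX
XXXX_X_X__X_XX_XX
X__X_X_XXXX_XX_XX  (repeats step 2; period 2)
step 7: XXXX_X_X__X_XX_XX
position 9 holds _

_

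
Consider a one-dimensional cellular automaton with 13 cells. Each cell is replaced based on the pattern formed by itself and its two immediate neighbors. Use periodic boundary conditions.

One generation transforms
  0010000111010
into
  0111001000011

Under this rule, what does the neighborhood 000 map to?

0

At position 0 the neighborhood is 000; the next row has 0 there.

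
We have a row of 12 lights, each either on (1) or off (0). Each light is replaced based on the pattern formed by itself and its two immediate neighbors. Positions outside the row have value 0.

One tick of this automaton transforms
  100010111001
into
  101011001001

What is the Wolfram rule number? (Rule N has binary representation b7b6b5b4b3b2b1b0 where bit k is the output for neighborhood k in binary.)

position 7: 111 → 0  (bit 7 = 0)
position 8: 110 → 1  (bit 6 = 1)
position 5: 101 → 1  (bit 5 = 1)
position 1: 100 → 0  (bit 4 = 0)
position 6: 011 → 0  (bit 3 = 0)
position 0: 010 → 1  (bit 2 = 1)
position 3: 001 → 0  (bit 1 = 0)
position 2: 000 → 1  (bit 0 = 1)
bits b7..b0 = 01100101 = 101

101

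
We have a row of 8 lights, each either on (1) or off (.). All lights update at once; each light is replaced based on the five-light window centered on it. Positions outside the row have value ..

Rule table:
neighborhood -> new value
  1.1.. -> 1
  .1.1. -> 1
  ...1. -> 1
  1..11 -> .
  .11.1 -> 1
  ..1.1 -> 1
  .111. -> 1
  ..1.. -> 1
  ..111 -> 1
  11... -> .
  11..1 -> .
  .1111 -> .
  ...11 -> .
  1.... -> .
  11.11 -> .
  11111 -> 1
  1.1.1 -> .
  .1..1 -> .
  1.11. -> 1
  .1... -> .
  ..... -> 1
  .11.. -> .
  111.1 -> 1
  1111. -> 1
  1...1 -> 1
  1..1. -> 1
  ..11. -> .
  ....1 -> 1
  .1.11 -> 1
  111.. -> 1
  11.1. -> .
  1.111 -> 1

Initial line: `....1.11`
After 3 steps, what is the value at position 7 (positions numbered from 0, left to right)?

1111111.
1.11111.
111.111.
position 7 holds .

.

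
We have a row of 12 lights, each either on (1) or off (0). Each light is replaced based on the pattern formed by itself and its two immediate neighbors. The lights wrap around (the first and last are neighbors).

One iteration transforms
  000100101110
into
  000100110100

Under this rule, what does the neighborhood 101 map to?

At position 7 the neighborhood is 101; the next row has 1 there.

1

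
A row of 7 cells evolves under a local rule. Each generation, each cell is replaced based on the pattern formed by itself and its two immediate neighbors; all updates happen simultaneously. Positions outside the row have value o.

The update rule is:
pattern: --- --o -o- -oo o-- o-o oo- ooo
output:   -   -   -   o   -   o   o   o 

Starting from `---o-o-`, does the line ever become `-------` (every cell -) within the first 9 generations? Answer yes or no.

----o-o
-----oo
-----oo  (fixed point — unchanged through generation 9)
generation 9 is -----oo, still not uniform -

no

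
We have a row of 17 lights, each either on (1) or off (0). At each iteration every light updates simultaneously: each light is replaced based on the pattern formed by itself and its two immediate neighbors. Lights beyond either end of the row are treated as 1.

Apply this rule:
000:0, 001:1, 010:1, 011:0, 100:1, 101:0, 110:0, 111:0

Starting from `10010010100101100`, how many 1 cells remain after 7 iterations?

12

01111110111100011
00000000000010100
10000000000110111
01000000001000000
01100000011100001
00010000100010010
10111001110111110
count of 1: 12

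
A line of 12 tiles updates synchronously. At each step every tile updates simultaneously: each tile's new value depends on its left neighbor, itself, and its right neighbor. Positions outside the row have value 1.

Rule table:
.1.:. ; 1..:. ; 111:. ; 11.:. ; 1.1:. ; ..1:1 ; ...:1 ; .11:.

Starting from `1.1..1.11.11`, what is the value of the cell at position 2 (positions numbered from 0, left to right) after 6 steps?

1

....1.......
.111..111111
.....1......
.1111..11111
......1.....
.11111..1111
position 2 holds 1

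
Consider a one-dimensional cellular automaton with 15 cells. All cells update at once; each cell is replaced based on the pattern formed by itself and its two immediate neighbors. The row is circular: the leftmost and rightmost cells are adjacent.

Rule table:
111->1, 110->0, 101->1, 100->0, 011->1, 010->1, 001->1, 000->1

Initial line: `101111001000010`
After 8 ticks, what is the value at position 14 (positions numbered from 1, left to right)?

111110011011111
111100110111111
111001101111111
110011011111111
100110111111111
001101111111111
011011111111110
110111111111100
position 14 holds 0

0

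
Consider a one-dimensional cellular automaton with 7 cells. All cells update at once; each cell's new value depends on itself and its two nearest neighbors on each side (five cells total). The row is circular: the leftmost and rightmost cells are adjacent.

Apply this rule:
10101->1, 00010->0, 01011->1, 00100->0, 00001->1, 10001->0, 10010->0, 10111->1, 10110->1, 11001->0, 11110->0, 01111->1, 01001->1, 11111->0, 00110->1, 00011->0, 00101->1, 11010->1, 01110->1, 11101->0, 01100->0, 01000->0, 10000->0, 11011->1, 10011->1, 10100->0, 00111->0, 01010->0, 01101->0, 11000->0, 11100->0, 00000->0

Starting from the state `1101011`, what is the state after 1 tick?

0011111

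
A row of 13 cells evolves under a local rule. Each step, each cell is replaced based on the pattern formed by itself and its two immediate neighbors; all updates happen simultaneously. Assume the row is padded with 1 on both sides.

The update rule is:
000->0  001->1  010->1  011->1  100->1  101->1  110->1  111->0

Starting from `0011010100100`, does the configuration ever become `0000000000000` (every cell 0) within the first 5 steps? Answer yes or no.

yes

step 1: 1111111111111
step 2: 0000000000000
all cells are 0 at step 2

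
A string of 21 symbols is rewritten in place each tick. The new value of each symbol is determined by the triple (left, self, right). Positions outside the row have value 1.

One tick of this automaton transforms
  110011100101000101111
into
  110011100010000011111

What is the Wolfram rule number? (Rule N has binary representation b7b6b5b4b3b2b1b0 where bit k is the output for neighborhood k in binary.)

232

position 0: 111 → 1  (bit 7 = 1)
position 1: 110 → 1  (bit 6 = 1)
position 10: 101 → 1  (bit 5 = 1)
position 2: 100 → 0  (bit 4 = 0)
position 4: 011 → 1  (bit 3 = 1)
position 9: 010 → 0  (bit 2 = 0)
position 3: 001 → 0  (bit 1 = 0)
position 13: 000 → 0  (bit 0 = 0)
bits b7..b0 = 11101000 = 232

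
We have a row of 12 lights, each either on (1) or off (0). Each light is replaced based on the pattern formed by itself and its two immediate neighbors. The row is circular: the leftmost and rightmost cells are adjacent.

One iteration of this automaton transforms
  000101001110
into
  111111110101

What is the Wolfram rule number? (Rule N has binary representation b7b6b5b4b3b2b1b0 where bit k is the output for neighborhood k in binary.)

183

position 9: 111 → 1  (bit 7 = 1)
position 10: 110 → 0  (bit 6 = 0)
position 4: 101 → 1  (bit 5 = 1)
position 6: 100 → 1  (bit 4 = 1)
position 8: 011 → 0  (bit 3 = 0)
position 3: 010 → 1  (bit 2 = 1)
position 2: 001 → 1  (bit 1 = 1)
position 0: 000 → 1  (bit 0 = 1)
bits b7..b0 = 10110111 = 183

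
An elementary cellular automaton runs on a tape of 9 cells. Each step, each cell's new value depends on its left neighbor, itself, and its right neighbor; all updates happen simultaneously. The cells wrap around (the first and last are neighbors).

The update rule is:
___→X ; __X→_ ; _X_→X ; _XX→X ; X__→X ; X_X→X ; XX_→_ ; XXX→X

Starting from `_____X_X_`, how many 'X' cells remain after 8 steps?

XXXX_XXXX
XXX_XXXXX
XX_XXXXXX
X_XXXXXXX
_XXXXXXXX
XXXXXXXX_
XXXXXXX_X
XXXXXX_XX
count of X: 8

8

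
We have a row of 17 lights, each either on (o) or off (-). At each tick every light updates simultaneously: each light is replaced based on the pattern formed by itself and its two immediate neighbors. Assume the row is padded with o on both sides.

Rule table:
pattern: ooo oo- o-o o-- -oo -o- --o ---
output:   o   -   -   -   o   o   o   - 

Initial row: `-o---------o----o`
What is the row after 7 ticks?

-o--oo---oooooooo

tick 1: -o--------oo---oo
tick 2: -o-------oo---ooo
tick 3: -o------oo---oooo
tick 4: -o-----oo---ooooo
tick 5: -o----oo---oooooo
tick 6: -o---oo---ooooooo
tick 7: -o--oo---oooooooo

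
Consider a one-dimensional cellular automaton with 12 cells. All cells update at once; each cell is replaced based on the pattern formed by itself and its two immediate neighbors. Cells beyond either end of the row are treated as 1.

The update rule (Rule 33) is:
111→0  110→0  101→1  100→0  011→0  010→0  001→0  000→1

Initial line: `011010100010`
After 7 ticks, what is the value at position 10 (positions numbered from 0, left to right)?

100101001001
000010000000
011000111110
100010000001
001000111100
000010000000  (repeats tick 2; period 4)
tick 7: 011000111110
position 10 holds 1

1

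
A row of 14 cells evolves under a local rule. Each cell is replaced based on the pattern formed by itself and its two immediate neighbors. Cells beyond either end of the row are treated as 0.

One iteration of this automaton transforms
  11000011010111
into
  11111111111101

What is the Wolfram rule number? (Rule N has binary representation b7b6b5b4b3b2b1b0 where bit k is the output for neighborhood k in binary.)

127

position 12: 111 → 0  (bit 7 = 0)
position 1: 110 → 1  (bit 6 = 1)
position 8: 101 → 1  (bit 5 = 1)
position 2: 100 → 1  (bit 4 = 1)
position 0: 011 → 1  (bit 3 = 1)
position 9: 010 → 1  (bit 2 = 1)
position 5: 001 → 1  (bit 1 = 1)
position 3: 000 → 1  (bit 0 = 1)
bits b7..b0 = 01111111 = 127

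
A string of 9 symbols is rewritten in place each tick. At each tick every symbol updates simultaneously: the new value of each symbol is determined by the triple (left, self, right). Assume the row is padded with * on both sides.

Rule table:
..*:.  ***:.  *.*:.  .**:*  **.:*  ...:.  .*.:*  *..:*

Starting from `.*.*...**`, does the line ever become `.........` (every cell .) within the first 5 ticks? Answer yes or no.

no

tick 1: .*.**..*.
tick 2: .*.***.*.
tick 3: .*.*.*.*.
tick 4: .*.*.*.*.  (fixed point — unchanged through tick 5)
tick 5 is .*.*.*.*., still not uniform .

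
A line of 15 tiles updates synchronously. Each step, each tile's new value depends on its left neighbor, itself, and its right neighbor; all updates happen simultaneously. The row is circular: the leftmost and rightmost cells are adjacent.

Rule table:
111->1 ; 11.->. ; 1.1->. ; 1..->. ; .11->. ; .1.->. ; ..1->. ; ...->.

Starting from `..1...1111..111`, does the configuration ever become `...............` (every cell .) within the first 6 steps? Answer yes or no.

step 1: .......11....1.
step 2: ...............
all cells are . at step 2

yes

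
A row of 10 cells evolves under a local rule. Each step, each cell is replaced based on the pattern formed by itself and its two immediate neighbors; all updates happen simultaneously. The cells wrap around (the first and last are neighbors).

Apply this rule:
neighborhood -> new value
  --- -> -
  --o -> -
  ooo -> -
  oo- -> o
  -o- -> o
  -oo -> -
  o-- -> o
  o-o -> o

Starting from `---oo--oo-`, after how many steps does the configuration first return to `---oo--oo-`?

step 1: ----oo--oo
step 2: o----oo--o
step 3: oo----oo--
step 4: -oo----oo-
step 5: --oo----oo
step 6: o--oo----o
step 7: oo--oo----
step 8: -oo--oo---
step 9: --oo--oo--
step 10: ---oo--oo-

10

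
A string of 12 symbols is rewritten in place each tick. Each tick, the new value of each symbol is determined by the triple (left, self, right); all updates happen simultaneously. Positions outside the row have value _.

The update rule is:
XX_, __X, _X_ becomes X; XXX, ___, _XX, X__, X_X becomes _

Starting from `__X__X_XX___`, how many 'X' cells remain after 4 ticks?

_XX_XX__X___
X_X__X_XX___
X_X_XX__X___
X_X__X_XX___
count of X: 5

5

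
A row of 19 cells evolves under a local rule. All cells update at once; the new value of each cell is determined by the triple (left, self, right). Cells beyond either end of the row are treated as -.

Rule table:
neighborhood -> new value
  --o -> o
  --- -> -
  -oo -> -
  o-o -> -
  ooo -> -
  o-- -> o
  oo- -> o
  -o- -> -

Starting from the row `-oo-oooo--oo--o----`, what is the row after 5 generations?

generation 1: o-o----ooo-ooo-o---
generation 2: ---o--o--o---o--o--
generation 3: --o-oo-oo-o-o-oo-o-
generation 4: -o---o--o------o--o
generation 5: o-o-o-oo-o----o-oo-

o-o-o-oo-o----o-oo-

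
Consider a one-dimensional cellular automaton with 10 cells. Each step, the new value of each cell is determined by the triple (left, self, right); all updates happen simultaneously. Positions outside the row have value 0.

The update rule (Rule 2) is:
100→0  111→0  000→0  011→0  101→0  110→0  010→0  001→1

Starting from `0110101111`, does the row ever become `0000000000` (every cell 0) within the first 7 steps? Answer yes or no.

1000000000
0000000000
all cells are 0 at step 2

yes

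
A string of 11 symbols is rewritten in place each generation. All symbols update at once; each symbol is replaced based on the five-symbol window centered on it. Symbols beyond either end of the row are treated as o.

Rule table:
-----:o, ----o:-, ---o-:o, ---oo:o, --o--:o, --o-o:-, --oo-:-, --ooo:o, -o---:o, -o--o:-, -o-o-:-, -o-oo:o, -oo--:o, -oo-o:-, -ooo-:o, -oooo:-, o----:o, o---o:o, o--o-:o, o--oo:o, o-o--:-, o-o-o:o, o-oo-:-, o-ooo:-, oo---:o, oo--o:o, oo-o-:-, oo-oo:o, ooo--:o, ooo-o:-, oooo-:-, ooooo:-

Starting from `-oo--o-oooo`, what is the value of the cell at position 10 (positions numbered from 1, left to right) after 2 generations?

-

o-ooo-o----
-o-o---oo-o
position 10 holds -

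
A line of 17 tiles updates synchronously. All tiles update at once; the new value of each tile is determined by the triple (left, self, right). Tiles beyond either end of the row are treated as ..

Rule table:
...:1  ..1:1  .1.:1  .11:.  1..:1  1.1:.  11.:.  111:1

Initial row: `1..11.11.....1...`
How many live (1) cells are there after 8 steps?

111.....111111111
.1.11111.1111111.
11..111...11111.1
..11.1.111.111..1
11...1..1...1.111
..11111111111..1.
11.111111111.1111
....1111111...11.
count of 1: 9

9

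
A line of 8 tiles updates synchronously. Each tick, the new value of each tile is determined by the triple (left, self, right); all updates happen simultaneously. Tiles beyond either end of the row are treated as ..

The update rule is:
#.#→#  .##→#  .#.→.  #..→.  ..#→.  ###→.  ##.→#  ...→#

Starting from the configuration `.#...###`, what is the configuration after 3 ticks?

tick 1: ...#.#.#
tick 2: ##..#.#.
tick 3: ##...#..

##...#..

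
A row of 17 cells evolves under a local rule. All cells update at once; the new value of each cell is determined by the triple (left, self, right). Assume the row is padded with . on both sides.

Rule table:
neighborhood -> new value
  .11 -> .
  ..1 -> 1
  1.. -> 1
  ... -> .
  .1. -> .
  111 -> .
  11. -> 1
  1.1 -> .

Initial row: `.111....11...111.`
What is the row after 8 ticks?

1..11..1.11.1..11
.11.111...1..11.1
1.1...11.1.11.1..
...1.1.1....1..1.
..1.....1..1.11.1
.1.1...1.11...1..
1...1.1...11.1.1.
.1.1...1.1.1....1

.1.1...1.1.1....1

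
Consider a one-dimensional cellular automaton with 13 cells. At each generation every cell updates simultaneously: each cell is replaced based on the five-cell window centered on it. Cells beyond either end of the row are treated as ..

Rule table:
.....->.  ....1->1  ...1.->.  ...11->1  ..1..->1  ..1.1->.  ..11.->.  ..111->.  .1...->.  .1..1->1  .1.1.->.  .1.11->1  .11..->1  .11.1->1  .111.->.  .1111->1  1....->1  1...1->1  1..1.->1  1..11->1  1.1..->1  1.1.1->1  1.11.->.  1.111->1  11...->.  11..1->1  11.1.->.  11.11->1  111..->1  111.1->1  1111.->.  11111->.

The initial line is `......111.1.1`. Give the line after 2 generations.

....11..1.1.1
..11.111..1.1

..11.111..1.1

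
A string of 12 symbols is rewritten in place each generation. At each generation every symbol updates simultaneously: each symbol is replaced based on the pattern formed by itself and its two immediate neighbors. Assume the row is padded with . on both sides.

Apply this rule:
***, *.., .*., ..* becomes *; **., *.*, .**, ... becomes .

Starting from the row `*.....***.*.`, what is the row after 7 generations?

*.*.**..*...

**...*.*..**
..*.**.***..
.**.....*.*.
*..*...**.**
*****.*.....
.***..**....
*.*.**..*...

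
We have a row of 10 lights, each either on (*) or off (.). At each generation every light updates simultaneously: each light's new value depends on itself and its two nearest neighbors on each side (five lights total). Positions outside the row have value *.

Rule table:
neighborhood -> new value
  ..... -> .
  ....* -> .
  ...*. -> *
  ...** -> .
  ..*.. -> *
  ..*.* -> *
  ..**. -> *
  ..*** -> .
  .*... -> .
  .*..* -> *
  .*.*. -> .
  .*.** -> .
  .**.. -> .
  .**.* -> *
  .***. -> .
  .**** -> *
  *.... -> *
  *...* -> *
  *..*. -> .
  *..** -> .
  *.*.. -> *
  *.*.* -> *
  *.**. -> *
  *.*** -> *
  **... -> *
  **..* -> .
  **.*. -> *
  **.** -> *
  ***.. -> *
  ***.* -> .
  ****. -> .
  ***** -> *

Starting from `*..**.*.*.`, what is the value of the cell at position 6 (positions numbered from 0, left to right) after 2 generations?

.

generation 1: *..****.*.
generation 2: *...*..**.
position 6 holds .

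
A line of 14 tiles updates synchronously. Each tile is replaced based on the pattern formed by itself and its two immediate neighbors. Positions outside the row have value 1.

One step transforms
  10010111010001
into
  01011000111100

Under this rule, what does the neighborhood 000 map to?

1

At position 11 the neighborhood is 000; the next row has 1 there.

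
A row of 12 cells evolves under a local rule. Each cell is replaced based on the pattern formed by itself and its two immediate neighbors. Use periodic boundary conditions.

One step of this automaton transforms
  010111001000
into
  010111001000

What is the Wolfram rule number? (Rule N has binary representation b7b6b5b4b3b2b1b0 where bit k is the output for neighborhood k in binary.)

204

position 4: 111 → 1  (bit 7 = 1)
position 5: 110 → 1  (bit 6 = 1)
position 2: 101 → 0  (bit 5 = 0)
position 6: 100 → 0  (bit 4 = 0)
position 3: 011 → 1  (bit 3 = 1)
position 1: 010 → 1  (bit 2 = 1)
position 0: 001 → 0  (bit 1 = 0)
position 10: 000 → 0  (bit 0 = 0)
bits b7..b0 = 11001100 = 204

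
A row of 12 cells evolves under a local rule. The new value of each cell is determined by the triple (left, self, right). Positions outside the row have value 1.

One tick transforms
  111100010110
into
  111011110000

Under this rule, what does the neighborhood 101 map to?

0

At position 8 the neighborhood is 101; the next row has 0 there.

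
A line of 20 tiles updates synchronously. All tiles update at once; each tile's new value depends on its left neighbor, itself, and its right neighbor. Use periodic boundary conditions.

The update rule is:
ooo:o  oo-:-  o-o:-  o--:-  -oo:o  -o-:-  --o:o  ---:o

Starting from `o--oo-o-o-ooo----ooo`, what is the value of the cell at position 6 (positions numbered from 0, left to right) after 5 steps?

o

--oo------oo--oooooo
-oo--oooooo--oooooo-
oo--oooooo--oooooo--
o--oooooo--oooooo--o
--oooooo--oooooo--oo
position 6 holds o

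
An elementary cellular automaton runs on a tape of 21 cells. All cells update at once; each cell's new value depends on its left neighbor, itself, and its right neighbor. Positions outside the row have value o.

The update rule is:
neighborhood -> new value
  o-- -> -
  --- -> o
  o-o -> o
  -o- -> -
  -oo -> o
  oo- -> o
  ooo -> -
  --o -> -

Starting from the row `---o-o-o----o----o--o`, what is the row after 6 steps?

-o-oo-o-o--oo-oo---oo

-o--o-o--oo---oo----o
o----o---oo-o-oo-oo-o
o-oo---o-ooo-oooooooo
oooo-o--oo-ooo-------
---oo---oooo-o-ooooo-
-o-oo-o-o--oo-oo---oo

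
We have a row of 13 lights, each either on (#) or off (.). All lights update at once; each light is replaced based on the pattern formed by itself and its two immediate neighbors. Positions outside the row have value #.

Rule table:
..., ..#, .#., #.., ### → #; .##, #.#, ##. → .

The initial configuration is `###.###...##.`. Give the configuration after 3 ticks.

...##.###..##

##...#.###...
#.####..#.###
...##.###..##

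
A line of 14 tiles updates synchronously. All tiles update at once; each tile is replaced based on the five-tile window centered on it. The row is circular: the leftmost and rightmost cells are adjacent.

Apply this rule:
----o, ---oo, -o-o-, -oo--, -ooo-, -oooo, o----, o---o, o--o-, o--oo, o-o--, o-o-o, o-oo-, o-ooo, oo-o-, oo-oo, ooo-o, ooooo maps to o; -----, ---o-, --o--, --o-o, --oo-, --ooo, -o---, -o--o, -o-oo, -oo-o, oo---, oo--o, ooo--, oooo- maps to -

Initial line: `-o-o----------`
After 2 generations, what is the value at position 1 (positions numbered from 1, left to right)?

-

--oo-o-------o
-o--oo-o---o--
position 1 holds -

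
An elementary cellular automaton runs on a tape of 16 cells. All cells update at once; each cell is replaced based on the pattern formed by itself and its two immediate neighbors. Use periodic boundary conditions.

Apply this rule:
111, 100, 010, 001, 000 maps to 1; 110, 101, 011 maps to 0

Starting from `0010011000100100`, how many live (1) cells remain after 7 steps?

4

1111100111111111
1111011011111111
1110000001111111
1101111110111111
1000111100011111
0111011011101111
0010000001000110
count of 1: 4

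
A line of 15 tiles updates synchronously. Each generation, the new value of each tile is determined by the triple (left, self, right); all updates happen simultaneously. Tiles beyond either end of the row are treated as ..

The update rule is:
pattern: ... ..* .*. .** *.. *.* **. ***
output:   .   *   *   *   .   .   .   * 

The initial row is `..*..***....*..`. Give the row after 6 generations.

generation 1: .**.***....**..
generation 2: **..**....**...
generation 3: *..**....**....
generation 4: *.**....**.....
generation 5: *.*....**......
generation 6: *.*...**.......

*.*...**.......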